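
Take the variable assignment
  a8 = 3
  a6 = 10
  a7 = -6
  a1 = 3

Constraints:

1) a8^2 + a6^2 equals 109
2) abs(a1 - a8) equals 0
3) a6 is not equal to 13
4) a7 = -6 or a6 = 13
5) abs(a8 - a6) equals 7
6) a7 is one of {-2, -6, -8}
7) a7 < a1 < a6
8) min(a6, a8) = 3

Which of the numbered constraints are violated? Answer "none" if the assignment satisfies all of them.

1) a8^2 + a6^2 = 3^2 + 10^2 = 9 + 100 = 109 — satisfied.
2) abs(3 - 3) = 0 — satisfied.
3) a6 = 10, and 10 ≠ 13 — satisfied.
4) a7 = -6 = -6 (first disjunct) — satisfied.
5) abs(3 - 10) = 7 — satisfied.
6) a7 = -6 is in {-2, -6, -8} — satisfied.
7) values -6 < 3 < 10 — satisfied.
8) min(10, 3) = 3 — satisfied.

None — every constraint holds.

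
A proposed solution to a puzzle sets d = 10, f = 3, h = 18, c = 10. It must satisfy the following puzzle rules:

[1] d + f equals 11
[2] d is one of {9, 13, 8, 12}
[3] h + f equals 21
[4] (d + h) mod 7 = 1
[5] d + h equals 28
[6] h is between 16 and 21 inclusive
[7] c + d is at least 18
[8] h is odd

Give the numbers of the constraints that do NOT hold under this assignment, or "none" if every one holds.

[1] d + f = 10 + 3 = 13, not 11 — does not hold.
[2] d = 10 is not in {9, 13, 8, 12} — does not hold.
[3] h + f = 18 + 3 = 21 — holds.
[4] d + h = 28; 28 mod 7 = 0, not 1 — does not hold.
[5] d + h = 10 + 18 = 28 — holds.
[6] h = 18 lies in [16, 21] — holds.
[7] c + d = 10 + 10 = 20; 20 ≥ 18 — holds.
[8] h = 18 is even — does not hold.

Violated: 1, 2, 4, and 8.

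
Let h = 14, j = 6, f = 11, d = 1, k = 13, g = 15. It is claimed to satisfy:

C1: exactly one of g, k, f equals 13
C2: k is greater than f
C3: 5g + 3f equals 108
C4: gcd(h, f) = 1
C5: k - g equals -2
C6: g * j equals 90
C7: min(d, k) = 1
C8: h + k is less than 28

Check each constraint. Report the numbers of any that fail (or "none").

No violations.

C1: g=15, k=13, f=11; 1 of them equals 13  yes
C2: k = 13, f = 11; 13 > 11  yes
C3: 5g + 3f = 5(15) + 3(11) = 108  yes
C4: gcd(14, 11) = 1  yes
C5: k - g = 13 - 15 = -2  yes
C6: g * j = 15 * 6 = 90  yes
C7: min(1, 13) = 1  yes
C8: h + k = 14 + 13 = 27; 27 < 28  yes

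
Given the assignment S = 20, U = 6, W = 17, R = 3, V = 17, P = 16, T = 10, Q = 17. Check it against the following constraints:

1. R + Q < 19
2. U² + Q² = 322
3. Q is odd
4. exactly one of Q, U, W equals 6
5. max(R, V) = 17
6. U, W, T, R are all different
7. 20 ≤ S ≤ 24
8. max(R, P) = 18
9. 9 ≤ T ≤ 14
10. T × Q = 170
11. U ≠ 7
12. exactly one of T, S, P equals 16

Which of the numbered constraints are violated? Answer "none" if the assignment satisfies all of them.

The assignment fails constraints 1, 2, and 8.

1. R + Q = 3 + 17 = 20; 20 ≥ 19, bound 19 not met — does not hold.
2. U² + Q² = 6² + 17² = 36 + 289 = 325, not 322 — does not hold.
3. Q = 17 is odd — holds.
4. Q=17, U=6, W=17; 1 of them equals 6 — holds.
5. max(3, 17) = 17 — holds.
6. values 6, 17, 10, 3 are pairwise distinct — holds.
7. S = 20 lies in [20, 24] — holds.
8. max(3, 16) = 16, not 18 — does not hold.
9. T = 10 lies in [9, 14] — holds.
10. T × Q = 10 × 17 = 170 — holds.
11. U = 6, and 6 ≠ 7 — holds.
12. T=10, S=20, P=16; 1 of them equals 16 — holds.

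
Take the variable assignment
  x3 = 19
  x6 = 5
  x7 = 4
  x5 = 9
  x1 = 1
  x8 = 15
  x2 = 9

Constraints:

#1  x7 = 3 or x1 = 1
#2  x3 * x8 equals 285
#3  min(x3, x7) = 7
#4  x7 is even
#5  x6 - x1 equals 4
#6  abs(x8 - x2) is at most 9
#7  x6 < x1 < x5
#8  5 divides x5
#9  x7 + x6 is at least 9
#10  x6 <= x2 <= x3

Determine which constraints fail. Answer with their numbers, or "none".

#1 x7 = 4 ≠ 3, but x1 = 1 = 1 (second disjunct)  ✓
#2 x3 * x8 = 19 * 15 = 285  ✓
#3 min(19, 4) = 4, not 7  ✗
#4 x7 = 4 is even  ✓
#5 x6 - x1 = 5 - 1 = 4  ✓
#6 abs(15 - 9) = 6; 6 ≤ 9  ✓
#7 values 5, 1, 9; x6 = 5 is not < x1 = 1  ✗
#8 9 = 5*1 + 4, so 5 does not divide 9  ✗
#9 x7 + x6 = 4 + 5 = 9; 9 ≥ 9  ✓
#10 values 5 <= 9 <= 19  ✓

Constraints 3, 7, 8 are violated.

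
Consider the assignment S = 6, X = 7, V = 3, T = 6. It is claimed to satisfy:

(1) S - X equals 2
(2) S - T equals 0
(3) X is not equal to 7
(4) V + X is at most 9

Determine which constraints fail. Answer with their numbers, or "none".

(1) S - X = 6 - 7 = -1, not 2  fails
(2) S - T = 6 - 6 = 0  holds
(3) X = 7, but 7 is required to differ  fails
(4) V + X = 3 + 7 = 10; 10 > 9, bound 9 not met  fails

The assignment fails constraints 1, 3, 4.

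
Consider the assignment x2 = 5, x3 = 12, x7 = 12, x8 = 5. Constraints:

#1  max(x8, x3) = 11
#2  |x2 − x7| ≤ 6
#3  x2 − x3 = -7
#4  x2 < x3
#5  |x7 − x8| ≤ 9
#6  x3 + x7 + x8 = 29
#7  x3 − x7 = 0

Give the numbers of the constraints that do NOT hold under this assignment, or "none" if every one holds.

Constraints 1, 2 are violated.

#1 max(5, 12) = 12, not 11  FAIL
#2 |5 − 12| = 7; 7 > 6, exceeds bound 6  FAIL
#3 x2 − x3 = 5 − 12 = -7  OK
#4 x2 = 5, x3 = 12; 5 < 12  OK
#5 |12 − 5| = 7; 7 ≤ 9  OK
#6 x3 + x7 + x8 = 12 + 12 + 5 = 29  OK
#7 x3 − x7 = 12 − 12 = 0  OK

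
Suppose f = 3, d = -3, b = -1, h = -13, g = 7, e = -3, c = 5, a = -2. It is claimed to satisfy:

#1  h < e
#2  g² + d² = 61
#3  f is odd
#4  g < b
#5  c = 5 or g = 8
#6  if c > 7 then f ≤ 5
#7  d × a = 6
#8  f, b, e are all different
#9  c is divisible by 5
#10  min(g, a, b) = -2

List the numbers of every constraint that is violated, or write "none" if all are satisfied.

The assignment fails constraints 2, 4.

#1 h = -13, e = -3; -13 < -3 — OK.
#2 g² + d² = 7² + (-3)² = 49 + 9 = 58, not 61 — violated.
#3 f = 3 is odd — OK.
#4 g = 7, b = -1; 7 ≥ -1 (want <) — violated.
#5 c = 5 = 5 (first disjunct) — OK.
#6 c = 5, not > 7; antecedent false, conditional vacuously true — OK.
#7 d × a = -3 × (-2) = 6 — OK.
#8 values 3, -1, -3 are pairwise distinct — OK.
#9 5 / 5 = 1, so 5 divides 5 — OK.
#10 min(7, -2, -1) = -2 — OK.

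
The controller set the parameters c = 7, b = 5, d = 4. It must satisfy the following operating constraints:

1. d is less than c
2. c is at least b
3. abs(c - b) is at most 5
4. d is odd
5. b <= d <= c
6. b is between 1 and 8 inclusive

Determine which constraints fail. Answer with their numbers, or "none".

1. d = 4, c = 7; 4 < 7 — holds.
2. c = 7, b = 5; 7 ≥ 5 — holds.
3. abs(7 - 5) = 2; 2 ≤ 5 — holds.
4. d = 4 is even — fails.
5. values 5, 4, 7; b = 5 is not <= d = 4 — fails.
6. b = 5 lies in [1, 8] — holds.

Violated: 4 and 5.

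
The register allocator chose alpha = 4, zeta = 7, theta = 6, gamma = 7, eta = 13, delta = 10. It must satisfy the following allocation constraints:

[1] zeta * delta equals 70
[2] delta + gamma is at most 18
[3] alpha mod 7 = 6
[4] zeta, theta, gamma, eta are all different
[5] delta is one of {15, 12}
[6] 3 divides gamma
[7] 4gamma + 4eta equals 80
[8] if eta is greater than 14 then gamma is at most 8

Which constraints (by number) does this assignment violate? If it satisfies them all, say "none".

Violated: 3, 4, 5, and 6.

[1] zeta * delta = 7 * 10 = 70 — holds.
[2] delta + gamma = 10 + 7 = 17; 17 ≤ 18 — holds.
[3] 4 mod 7 = 4, not 6 — does not hold.
[4] zeta = gamma = 7, not all different — does not hold.
[5] delta = 10 is not in {15, 12} — does not hold.
[6] 7 = 3*2 + 1, so 3 does not divide 7 — does not hold.
[7] 4gamma + 4eta = 4(7) + 4(13) = 80 — holds.
[8] eta = 13, not > 14; antecedent false, conditional vacuously true — holds.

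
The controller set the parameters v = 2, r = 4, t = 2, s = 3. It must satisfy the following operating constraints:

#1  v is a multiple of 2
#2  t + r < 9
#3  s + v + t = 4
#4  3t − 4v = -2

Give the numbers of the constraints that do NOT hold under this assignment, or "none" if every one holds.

#1 2 / 2 = 1, so 2 divides 2 — OK.
#2 t + r = 2 + 4 = 6; 6 < 9 — OK.
#3 s + v + t = 3 + 2 + 2 = 7, not 4 — violated.
#4 3t − 4v = 3(2) − 4(2) = -2 — OK.

The assignment fails constraint 3.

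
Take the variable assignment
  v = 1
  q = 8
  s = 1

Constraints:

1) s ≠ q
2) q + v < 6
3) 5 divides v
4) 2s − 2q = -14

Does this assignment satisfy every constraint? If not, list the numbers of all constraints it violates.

Constraints 2, 3 are violated.

1) s = 1, q = 8; distinct — holds.
2) q + v = 8 + 1 = 9; 9 ≥ 6, bound 6 not met — fails.
3) 1 = 5×0 + 1, so 5 does not divide 1 — fails.
4) 2s − 2q = 2(1) − 2(8) = -14 — holds.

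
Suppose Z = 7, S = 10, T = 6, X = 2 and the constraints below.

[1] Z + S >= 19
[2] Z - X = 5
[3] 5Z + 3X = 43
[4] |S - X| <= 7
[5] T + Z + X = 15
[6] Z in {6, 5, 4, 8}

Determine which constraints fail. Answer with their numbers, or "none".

[1] Z + S = 7 + 10 = 17; 17 < 19, bound 19 not met  fails
[2] Z - X = 7 - 2 = 5  holds
[3] 5Z + 3X = 5(7) + 3(2) = 41, not 43  fails
[4] |10 - 2| = 8; 8 > 7, exceeds bound 7  fails
[5] T + Z + X = 6 + 7 + 2 = 15  holds
[6] Z = 7 is not in {6, 5, 4, 8}  fails

No — constraints 1, 3, 4, 6 are not satisfied.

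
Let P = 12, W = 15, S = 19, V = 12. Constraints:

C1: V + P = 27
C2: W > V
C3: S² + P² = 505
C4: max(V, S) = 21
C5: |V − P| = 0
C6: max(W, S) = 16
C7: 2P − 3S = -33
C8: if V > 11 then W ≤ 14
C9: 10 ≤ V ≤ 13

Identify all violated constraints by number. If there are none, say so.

No — constraints 1, 4, 6, 8 are not satisfied.

C1: V + P = 12 + 12 = 24, not 27 — violated.
C2: W = 15, V = 12; 15 > 12 — OK.
C3: S² + P² = 19² + 12² = 361 + 144 = 505 — OK.
C4: max(12, 19) = 19, not 21 — violated.
C5: |12 − 12| = 0 — OK.
C6: max(15, 19) = 19, not 16 — violated.
C7: 2P − 3S = 2(12) − 3(19) = -33 — OK.
C8: V = 12 > 11, so we need W ≤ 14; but W = 15 > 14 — violated.
C9: V = 12 lies in [10, 13] — OK.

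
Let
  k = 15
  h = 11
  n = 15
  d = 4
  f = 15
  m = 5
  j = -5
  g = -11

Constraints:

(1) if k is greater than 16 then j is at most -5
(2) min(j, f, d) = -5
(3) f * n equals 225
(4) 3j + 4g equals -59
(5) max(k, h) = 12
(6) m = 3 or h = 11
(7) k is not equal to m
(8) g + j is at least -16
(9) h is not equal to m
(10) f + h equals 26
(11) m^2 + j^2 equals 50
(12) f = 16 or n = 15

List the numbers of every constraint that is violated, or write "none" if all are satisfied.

The assignment fails constraint 5.

(1) k = 15, not > 16; antecedent false, conditional vacuously true  yes
(2) min(-5, 15, 4) = -5  yes
(3) f * n = 15 * 15 = 225  yes
(4) 3j + 4g = 3(-5) + 4(-11) = -59  yes
(5) max(15, 11) = 15, not 12  no
(6) m = 5 ≠ 3, but h = 11 = 11 (second disjunct)  yes
(7) k = 15, m = 5; distinct  yes
(8) g + j = -11 + (-5) = -16; -16 ≥ -16  yes
(9) h = 11, m = 5; distinct  yes
(10) f + h = 15 + 11 = 26  yes
(11) m^2 + j^2 = 5^2 + (-5)^2 = 25 + 25 = 50  yes
(12) f = 15 ≠ 16, but n = 15 = 15 (second disjunct)  yes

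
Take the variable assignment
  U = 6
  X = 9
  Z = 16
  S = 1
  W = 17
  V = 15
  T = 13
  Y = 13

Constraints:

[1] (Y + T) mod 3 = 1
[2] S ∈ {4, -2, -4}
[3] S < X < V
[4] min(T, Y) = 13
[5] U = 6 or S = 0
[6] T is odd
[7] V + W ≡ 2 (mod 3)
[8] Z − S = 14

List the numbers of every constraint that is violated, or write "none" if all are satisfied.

Violated: 1, 2, and 8.

[1] Y + T = 26; 26 mod 3 = 2, not 1  no
[2] S = 1 is not in {4, -2, -4}  no
[3] values 1 < 9 < 15  yes
[4] min(13, 13) = 13  yes
[5] U = 6 = 6 (first disjunct)  yes
[6] T = 13 is odd  yes
[7] V + W = 32; 32 mod 3 = 2  yes
[8] Z − S = 16 − 1 = 15, not 14  no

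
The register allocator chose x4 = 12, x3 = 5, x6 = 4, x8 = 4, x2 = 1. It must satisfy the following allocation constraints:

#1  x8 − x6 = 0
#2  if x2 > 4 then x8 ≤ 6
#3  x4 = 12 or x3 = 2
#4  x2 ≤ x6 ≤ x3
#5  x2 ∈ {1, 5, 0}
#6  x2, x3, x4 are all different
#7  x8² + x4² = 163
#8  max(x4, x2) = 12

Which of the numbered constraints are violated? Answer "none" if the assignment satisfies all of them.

#1 x8 − x6 = 4 − 4 = 0 — OK.
#2 x2 = 1, not > 4; antecedent false, conditional vacuously true — OK.
#3 x4 = 12 = 12 (first disjunct) — OK.
#4 values 1 ≤ 4 ≤ 5 — OK.
#5 x2 = 1 is in {1, 5, 0} — OK.
#6 values 1, 5, 12 are pairwise distinct — OK.
#7 x8² + x4² = 4² + 12² = 16 + 144 = 160, not 163 — violated.
#8 max(12, 1) = 12 — OK.

Violated: 7.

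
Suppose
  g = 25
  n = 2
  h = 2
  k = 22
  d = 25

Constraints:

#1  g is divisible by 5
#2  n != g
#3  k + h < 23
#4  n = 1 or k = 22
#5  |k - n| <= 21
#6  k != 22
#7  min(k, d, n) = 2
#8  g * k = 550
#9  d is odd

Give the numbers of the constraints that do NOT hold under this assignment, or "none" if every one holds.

Constraints 3, 6 are violated.

#1 25 / 5 = 5, so 5 divides 25  yes
#2 n = 2, g = 25; distinct  yes
#3 k + h = 22 + 2 = 24; 24 ≥ 23, bound 23 not met  no
#4 n = 2 ≠ 1, but k = 22 = 22 (second disjunct)  yes
#5 |22 - 2| = 20; 20 ≤ 21  yes
#6 k = 22, but 22 is required to differ  no
#7 min(22, 25, 2) = 2  yes
#8 g * k = 25 * 22 = 550  yes
#9 d = 25 is odd  yes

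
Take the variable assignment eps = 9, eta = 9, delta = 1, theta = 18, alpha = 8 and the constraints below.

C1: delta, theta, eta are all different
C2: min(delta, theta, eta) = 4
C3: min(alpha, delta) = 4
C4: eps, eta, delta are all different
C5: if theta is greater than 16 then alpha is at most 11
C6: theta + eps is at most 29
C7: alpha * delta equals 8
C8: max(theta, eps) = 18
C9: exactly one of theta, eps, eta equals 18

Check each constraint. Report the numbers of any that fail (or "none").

Constraints 2, 3, and 4 do not hold.

C1: values 1, 18, 9 are pairwise distinct  ✓
C2: min(1, 18, 9) = 1, not 4  ✗
C3: min(8, 1) = 1, not 4  ✗
C4: eps = eta = 9, not all different  ✗
C5: theta = 18 > 16, so we need alpha ≤ 11; alpha = 8 ≤ 11  ✓
C6: theta + eps = 18 + 9 = 27; 27 ≤ 29  ✓
C7: alpha * delta = 8 * 1 = 8  ✓
C8: max(18, 9) = 18  ✓
C9: theta=18, eps=9, eta=9; 1 of them equals 18  ✓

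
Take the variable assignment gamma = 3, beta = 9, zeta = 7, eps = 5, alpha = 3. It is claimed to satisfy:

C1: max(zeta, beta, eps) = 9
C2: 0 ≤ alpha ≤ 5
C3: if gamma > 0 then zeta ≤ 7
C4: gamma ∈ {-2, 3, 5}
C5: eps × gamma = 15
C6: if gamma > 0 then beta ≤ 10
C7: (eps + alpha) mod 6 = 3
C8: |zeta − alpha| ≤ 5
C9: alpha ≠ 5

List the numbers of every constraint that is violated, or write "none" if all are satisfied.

C1: max(7, 9, 5) = 9 — satisfied.
C2: alpha = 3 lies in [0, 5] — satisfied.
C3: gamma = 3 > 0, so we need zeta ≤ 7; zeta = 7 ≤ 7 — satisfied.
C4: gamma = 3 is in {-2, 3, 5} — satisfied.
C5: eps × gamma = 5 × 3 = 15 — satisfied.
C6: gamma = 3 > 0, so we need beta ≤ 10; beta = 9 ≤ 10 — satisfied.
C7: eps + alpha = 8; 8 mod 6 = 2, not 3 — violated.
C8: |7 − 3| = 4; 4 ≤ 5 — satisfied.
C9: alpha = 3, and 3 ≠ 5 — satisfied.

Constraint 7 does not hold.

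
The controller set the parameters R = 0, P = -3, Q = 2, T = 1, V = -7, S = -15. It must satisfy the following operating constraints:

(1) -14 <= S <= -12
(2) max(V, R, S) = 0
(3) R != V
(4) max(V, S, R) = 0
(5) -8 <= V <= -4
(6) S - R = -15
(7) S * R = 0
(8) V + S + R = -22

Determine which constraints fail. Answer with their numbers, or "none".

No — constraint 1 is not satisfied.

(1) S = -15 is outside [-14, -12] — violated.
(2) max(-7, 0, -15) = 0 — OK.
(3) R = 0, V = -7; distinct — OK.
(4) max(-7, -15, 0) = 0 — OK.
(5) V = -7 lies in [-8, -4] — OK.
(6) S - R = -15 - 0 = -15 — OK.
(7) S * R = -15 * 0 = 0 — OK.
(8) V + S + R = -7 + (-15) + 0 = -22 — OK.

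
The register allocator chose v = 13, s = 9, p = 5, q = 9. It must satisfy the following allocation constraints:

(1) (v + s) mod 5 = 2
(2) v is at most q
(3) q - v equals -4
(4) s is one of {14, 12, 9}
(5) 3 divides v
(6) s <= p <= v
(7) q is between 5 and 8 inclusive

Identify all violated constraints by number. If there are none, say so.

Constraints 2, 5, 6, and 7 are violated.

(1) v + s = 22; 22 mod 5 = 2 — OK.
(2) v = 13, q = 9; 13 > 9 (want ≤) — violated.
(3) q - v = 9 - 13 = -4 — OK.
(4) s = 9 is in {14, 12, 9} — OK.
(5) 13 = 3*4 + 1, so 3 does not divide 13 — violated.
(6) values 9, 5, 13; s = 9 is not <= p = 5 — violated.
(7) q = 9 is outside [5, 8] — violated.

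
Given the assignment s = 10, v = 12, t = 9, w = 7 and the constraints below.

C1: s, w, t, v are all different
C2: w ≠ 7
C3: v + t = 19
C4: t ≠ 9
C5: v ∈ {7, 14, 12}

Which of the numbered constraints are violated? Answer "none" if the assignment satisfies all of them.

C1: values 10, 7, 9, 12 are pairwise distinct  OK
C2: w = 7, but 7 is required to differ  FAIL
C3: v + t = 12 + 9 = 21, not 19  FAIL
C4: t = 9, but 9 is required to differ  FAIL
C5: v = 12 is in {7, 14, 12}  OK

Violated: 2, 3, 4.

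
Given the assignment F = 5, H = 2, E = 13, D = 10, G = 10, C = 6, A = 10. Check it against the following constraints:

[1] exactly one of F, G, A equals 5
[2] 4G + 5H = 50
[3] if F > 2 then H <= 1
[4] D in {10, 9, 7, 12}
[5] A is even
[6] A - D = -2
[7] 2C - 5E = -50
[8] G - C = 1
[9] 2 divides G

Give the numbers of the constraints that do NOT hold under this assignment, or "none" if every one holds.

Constraints 3, 6, 7, and 8 do not hold.

[1] F=5, G=10, A=10; 1 of them equals 5  holds
[2] 4G + 5H = 4(10) + 5(2) = 50  holds
[3] F = 5 > 2, so we need H ≤ 1; but H = 2 > 1  fails
[4] D = 10 is in {10, 9, 7, 12}  holds
[5] A = 10 is even  holds
[6] A - D = 10 - 10 = 0, not -2  fails
[7] 2C - 5E = 2(6) - 5(13) = -53, not -50  fails
[8] G - C = 10 - 6 = 4, not 1  fails
[9] 10 / 2 = 5, so 2 divides 10  holds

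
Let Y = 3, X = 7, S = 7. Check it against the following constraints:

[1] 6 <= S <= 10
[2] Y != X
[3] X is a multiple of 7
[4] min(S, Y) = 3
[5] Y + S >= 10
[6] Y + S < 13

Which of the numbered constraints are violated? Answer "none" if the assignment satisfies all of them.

No violations.

[1] S = 7 lies in [6, 10] — holds.
[2] Y = 3, X = 7; distinct — holds.
[3] 7 / 7 = 1, so 7 divides 7 — holds.
[4] min(7, 3) = 3 — holds.
[5] Y + S = 3 + 7 = 10; 10 ≥ 10 — holds.
[6] Y + S = 3 + 7 = 10; 10 < 13 — holds.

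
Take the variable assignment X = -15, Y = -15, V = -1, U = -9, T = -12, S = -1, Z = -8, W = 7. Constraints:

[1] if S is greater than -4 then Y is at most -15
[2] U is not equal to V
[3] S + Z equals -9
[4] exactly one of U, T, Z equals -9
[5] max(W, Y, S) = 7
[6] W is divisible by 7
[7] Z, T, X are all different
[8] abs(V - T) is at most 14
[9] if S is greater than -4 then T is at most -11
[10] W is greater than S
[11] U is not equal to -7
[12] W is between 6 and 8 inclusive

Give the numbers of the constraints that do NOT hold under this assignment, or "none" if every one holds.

The assignment satisfies every constraint.

[1] S = -1 > -4, so we need Y ≤ -15; Y = -15 ≤ -15 — satisfied.
[2] U = -9, V = -1; distinct — satisfied.
[3] S + Z = -1 + (-8) = -9 — satisfied.
[4] U=-9, T=-12, Z=-8; 1 of them equals -9 — satisfied.
[5] max(7, -15, -1) = 7 — satisfied.
[6] 7 / 7 = 1, so 7 divides 7 — satisfied.
[7] values -8, -12, -15 are pairwise distinct — satisfied.
[8] abs(-1 - (-12)) = 11; 11 ≤ 14 — satisfied.
[9] S = -1 > -4, so we need T ≤ -11; T = -12 ≤ -11 — satisfied.
[10] W = 7, S = -1; 7 > -1 — satisfied.
[11] U = -9, and -9 ≠ -7 — satisfied.
[12] W = 7 lies in [6, 8] — satisfied.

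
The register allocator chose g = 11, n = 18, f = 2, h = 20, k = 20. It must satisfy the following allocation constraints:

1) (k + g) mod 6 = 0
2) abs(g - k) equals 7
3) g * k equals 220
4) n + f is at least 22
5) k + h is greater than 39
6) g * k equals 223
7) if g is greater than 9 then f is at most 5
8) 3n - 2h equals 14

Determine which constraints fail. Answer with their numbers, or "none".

1) k + g = 31; 31 mod 6 = 1, not 0  FAIL
2) abs(11 - 20) = 9, not 7  FAIL
3) g * k = 11 * 20 = 220  OK
4) n + f = 18 + 2 = 20; 20 < 22, bound 22 not met  FAIL
5) k + h = 20 + 20 = 40; 40 > 39  OK
6) g * k = 11 * 20 = 220, not 223  FAIL
7) g = 11 > 9, so we need f ≤ 5; f = 2 ≤ 5  OK
8) 3n - 2h = 3(18) - 2(20) = 14  OK

No — constraints 1, 2, 4, and 6 are not satisfied.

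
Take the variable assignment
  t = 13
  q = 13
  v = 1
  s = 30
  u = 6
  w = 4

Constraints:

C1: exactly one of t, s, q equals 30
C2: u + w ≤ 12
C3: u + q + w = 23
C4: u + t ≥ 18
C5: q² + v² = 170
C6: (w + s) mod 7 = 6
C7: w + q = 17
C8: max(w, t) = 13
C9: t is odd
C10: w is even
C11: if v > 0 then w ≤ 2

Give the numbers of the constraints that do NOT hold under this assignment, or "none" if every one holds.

C1: t=13, s=30, q=13; 1 of them equals 30 — holds.
C2: u + w = 6 + 4 = 10; 10 ≤ 12 — holds.
C3: u + q + w = 6 + 13 + 4 = 23 — holds.
C4: u + t = 6 + 13 = 19; 19 ≥ 18 — holds.
C5: q² + v² = 13² + 1² = 169 + 1 = 170 — holds.
C6: w + s = 34; 34 mod 7 = 6 — holds.
C7: w + q = 4 + 13 = 17 — holds.
C8: max(4, 13) = 13 — holds.
C9: t = 13 is odd — holds.
C10: w = 4 is even — holds.
C11: v = 1 > 0, so we need w ≤ 2; but w = 4 > 2 — does not hold.

Constraint 11 is violated.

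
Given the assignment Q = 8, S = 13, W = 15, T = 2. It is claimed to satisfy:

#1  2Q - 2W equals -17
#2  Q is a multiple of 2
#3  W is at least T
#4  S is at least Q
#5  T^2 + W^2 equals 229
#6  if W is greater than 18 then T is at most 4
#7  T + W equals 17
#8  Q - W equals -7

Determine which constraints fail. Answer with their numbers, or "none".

Constraint 1 is violated.

#1 2Q - 2W = 2(8) - 2(15) = -14, not -17  no
#2 8 / 2 = 4, so 2 divides 8  yes
#3 W = 15, T = 2; 15 ≥ 2  yes
#4 S = 13, Q = 8; 13 ≥ 8  yes
#5 T^2 + W^2 = 2^2 + 15^2 = 4 + 225 = 229  yes
#6 W = 15, not > 18; antecedent false, conditional vacuously true  yes
#7 T + W = 2 + 15 = 17  yes
#8 Q - W = 8 - 15 = -7  yes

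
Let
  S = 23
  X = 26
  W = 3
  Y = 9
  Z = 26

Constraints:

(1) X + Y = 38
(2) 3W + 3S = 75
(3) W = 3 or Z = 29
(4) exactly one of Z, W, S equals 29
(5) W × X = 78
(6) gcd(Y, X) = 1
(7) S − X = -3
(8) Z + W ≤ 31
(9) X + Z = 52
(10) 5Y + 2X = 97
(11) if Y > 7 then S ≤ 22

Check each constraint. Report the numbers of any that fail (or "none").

(1) X + Y = 26 + 9 = 35, not 38 — fails.
(2) 3W + 3S = 3(3) + 3(23) = 78, not 75 — fails.
(3) W = 3 = 3 (first disjunct) — holds.
(4) Z=26, W=3, S=23; 0 of them equal 29, not exactly one — fails.
(5) W × X = 3 × 26 = 78 — holds.
(6) gcd(9, 26) = 1 — holds.
(7) S − X = 23 − 26 = -3 — holds.
(8) Z + W = 26 + 3 = 29; 29 ≤ 31 — holds.
(9) X + Z = 26 + 26 = 52 — holds.
(10) 5Y + 2X = 5(9) + 2(26) = 97 — holds.
(11) Y = 9 > 7, so we need S ≤ 22; but S = 23 > 22 — fails.

The assignment fails constraints 1, 2, 4, 11.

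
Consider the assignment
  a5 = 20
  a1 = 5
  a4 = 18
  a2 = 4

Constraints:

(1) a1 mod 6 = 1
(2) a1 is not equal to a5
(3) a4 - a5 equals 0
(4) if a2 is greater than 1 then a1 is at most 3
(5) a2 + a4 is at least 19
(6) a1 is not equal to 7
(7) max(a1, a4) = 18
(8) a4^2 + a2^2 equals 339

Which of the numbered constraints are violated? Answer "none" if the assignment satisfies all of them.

Constraints 1, 3, 4, and 8 do not hold.

(1) 5 mod 6 = 5, not 1  ✗
(2) a1 = 5, a5 = 20; distinct  ✓
(3) a4 - a5 = 18 - 20 = -2, not 0  ✗
(4) a2 = 4 > 1, so we need a1 ≤ 3; but a1 = 5 > 3  ✗
(5) a2 + a4 = 4 + 18 = 22; 22 ≥ 19  ✓
(6) a1 = 5, and 5 ≠ 7  ✓
(7) max(5, 18) = 18  ✓
(8) a4^2 + a2^2 = 18^2 + 4^2 = 324 + 16 = 340, not 339  ✗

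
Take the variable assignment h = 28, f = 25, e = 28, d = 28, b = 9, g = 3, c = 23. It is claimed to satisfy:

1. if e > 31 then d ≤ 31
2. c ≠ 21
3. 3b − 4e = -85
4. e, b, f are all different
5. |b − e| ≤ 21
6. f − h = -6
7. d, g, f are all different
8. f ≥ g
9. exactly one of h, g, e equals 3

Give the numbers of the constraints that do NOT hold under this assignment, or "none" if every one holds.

Constraint 6 is violated.

1. e = 28, not > 31; antecedent false, conditional vacuously true  ✓
2. c = 23, and 23 ≠ 21  ✓
3. 3b − 4e = 3(9) − 4(28) = -85  ✓
4. values 28, 9, 25 are pairwise distinct  ✓
5. |9 − 28| = 19; 19 ≤ 21  ✓
6. f − h = 25 − 28 = -3, not -6  ✗
7. values 28, 3, 25 are pairwise distinct  ✓
8. f = 25, g = 3; 25 ≥ 3  ✓
9. h=28, g=3, e=28; 1 of them equals 3  ✓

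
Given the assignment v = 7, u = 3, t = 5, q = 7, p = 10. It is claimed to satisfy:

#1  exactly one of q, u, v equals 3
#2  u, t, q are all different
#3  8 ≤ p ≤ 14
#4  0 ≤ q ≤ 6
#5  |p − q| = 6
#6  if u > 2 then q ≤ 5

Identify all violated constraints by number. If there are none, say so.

Constraints 4, 5, and 6 are violated.

#1 q=7, u=3, v=7; 1 of them equals 3  true
#2 values 3, 5, 7 are pairwise distinct  true
#3 p = 10 lies in [8, 14]  true
#4 q = 7 is outside [0, 6]  false
#5 |10 − 7| = 3, not 6  false
#6 u = 3 > 2, so we need q ≤ 5; but q = 7 > 5  false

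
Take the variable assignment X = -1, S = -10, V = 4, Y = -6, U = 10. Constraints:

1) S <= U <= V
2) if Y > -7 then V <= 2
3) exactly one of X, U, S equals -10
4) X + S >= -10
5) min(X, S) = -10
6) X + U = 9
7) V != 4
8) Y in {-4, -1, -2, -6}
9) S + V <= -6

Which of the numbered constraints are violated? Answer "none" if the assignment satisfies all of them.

Violated: 1, 2, 4, 7.

1) values -10, 10, 4; U = 10 is not <= V = 4 — does not hold.
2) Y = -6 > -7, so we need V ≤ 2; but V = 4 > 2 — does not hold.
3) X=-1, U=10, S=-10; 1 of them equals -10 — holds.
4) X + S = -1 + (-10) = -11; -11 < -10, bound -10 not met — does not hold.
5) min(-1, -10) = -10 — holds.
6) X + U = -1 + 10 = 9 — holds.
7) V = 4, but 4 is required to differ — does not hold.
8) Y = -6 is in {-4, -1, -2, -6} — holds.
9) S + V = -10 + 4 = -6; -6 ≤ -6 — holds.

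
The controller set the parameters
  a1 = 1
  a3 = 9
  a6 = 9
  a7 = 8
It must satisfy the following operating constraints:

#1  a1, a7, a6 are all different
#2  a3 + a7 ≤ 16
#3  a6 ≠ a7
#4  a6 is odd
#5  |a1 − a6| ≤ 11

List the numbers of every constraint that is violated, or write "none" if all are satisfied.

The assignment fails constraint 2.

#1 values 1, 8, 9 are pairwise distinct — OK.
#2 a3 + a7 = 9 + 8 = 17; 17 > 16, bound 16 not met — violated.
#3 a6 = 9, a7 = 8; distinct — OK.
#4 a6 = 9 is odd — OK.
#5 |1 − 9| = 8; 8 ≤ 11 — OK.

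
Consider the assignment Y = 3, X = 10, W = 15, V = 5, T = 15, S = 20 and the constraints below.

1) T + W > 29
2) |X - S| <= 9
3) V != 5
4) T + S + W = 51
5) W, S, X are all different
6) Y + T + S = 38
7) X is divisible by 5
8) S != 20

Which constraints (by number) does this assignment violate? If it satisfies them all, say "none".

1) T + W = 15 + 15 = 30; 30 > 29 — holds.
2) |10 - 20| = 10; 10 > 9, exceeds bound 9 — does not hold.
3) V = 5, but 5 is required to differ — does not hold.
4) T + S + W = 15 + 20 + 15 = 50, not 51 — does not hold.
5) values 15, 20, 10 are pairwise distinct — holds.
6) Y + T + S = 3 + 15 + 20 = 38 — holds.
7) 10 / 5 = 2, so 5 divides 10 — holds.
8) S = 20, but 20 is required to differ — does not hold.

No — constraints 2, 3, 4, and 8 are not satisfied.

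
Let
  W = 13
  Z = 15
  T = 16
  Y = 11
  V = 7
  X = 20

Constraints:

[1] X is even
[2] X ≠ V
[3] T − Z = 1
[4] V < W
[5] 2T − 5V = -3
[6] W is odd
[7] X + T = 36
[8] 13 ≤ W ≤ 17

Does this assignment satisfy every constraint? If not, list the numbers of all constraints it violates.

[1] X = 20 is even  OK
[2] X = 20, V = 7; distinct  OK
[3] T − Z = 16 − 15 = 1  OK
[4] V = 7, W = 13; 7 < 13  OK
[5] 2T − 5V = 2(16) − 5(7) = -3  OK
[6] W = 13 is odd  OK
[7] X + T = 20 + 16 = 36  OK
[8] W = 13 lies in [13, 17]  OK

None — every constraint holds.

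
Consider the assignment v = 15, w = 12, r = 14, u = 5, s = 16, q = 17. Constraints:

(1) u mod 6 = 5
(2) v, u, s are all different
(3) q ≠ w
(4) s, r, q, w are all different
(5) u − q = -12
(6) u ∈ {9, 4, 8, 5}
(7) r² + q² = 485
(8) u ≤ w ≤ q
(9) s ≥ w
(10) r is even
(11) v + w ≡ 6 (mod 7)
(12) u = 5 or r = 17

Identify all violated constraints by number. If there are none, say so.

All constraints are satisfied.

(1) 5 mod 6 = 5 — holds.
(2) values 15, 5, 16 are pairwise distinct — holds.
(3) q = 17, w = 12; distinct — holds.
(4) values 16, 14, 17, 12 are pairwise distinct — holds.
(5) u − q = 5 − 17 = -12 — holds.
(6) u = 5 is in {9, 4, 8, 5} — holds.
(7) r² + q² = 14² + 17² = 196 + 289 = 485 — holds.
(8) values 5 ≤ 12 ≤ 17 — holds.
(9) s = 16, w = 12; 16 ≥ 12 — holds.
(10) r = 14 is even — holds.
(11) v + w = 27; 27 mod 7 = 6 — holds.
(12) u = 5 = 5 (first disjunct) — holds.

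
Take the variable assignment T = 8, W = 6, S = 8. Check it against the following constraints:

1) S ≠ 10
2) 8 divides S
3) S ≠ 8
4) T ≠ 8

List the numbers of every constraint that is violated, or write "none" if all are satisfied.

1) S = 8, and 8 ≠ 10 — holds.
2) 8 / 8 = 1, so 8 divides 8 — holds.
3) S = 8, but 8 is required to differ — does not hold.
4) T = 8, but 8 is required to differ — does not hold.

The assignment fails constraints 3 and 4.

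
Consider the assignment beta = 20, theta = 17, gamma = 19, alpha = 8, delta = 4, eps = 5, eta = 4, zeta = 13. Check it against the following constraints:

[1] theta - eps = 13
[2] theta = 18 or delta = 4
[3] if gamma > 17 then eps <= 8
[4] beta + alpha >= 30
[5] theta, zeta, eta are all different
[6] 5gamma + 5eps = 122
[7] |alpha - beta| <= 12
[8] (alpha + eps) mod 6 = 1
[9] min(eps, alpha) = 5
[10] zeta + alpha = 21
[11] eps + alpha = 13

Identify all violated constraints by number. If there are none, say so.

[1] theta - eps = 17 - 5 = 12, not 13  ✗
[2] theta = 17 ≠ 18, but delta = 4 = 4 (second disjunct)  ✓
[3] gamma = 19 > 17, so we need eps ≤ 8; eps = 5 ≤ 8  ✓
[4] beta + alpha = 20 + 8 = 28; 28 < 30, bound 30 not met  ✗
[5] values 17, 13, 4 are pairwise distinct  ✓
[6] 5gamma + 5eps = 5(19) + 5(5) = 120, not 122  ✗
[7] |8 - 20| = 12; 12 ≤ 12  ✓
[8] alpha + eps = 13; 13 mod 6 = 1  ✓
[9] min(5, 8) = 5  ✓
[10] zeta + alpha = 13 + 8 = 21  ✓
[11] eps + alpha = 5 + 8 = 13  ✓

Violated: 1, 4, 6.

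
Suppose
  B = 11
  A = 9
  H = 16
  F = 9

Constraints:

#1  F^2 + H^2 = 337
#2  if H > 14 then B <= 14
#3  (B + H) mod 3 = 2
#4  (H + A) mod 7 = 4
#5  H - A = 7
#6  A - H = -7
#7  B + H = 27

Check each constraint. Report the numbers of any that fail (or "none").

#1 F^2 + H^2 = 9^2 + 16^2 = 81 + 256 = 337  holds
#2 H = 16 > 14, so we need B ≤ 14; B = 11 ≤ 14  holds
#3 B + H = 27; 27 mod 3 = 0, not 2  fails
#4 H + A = 25; 25 mod 7 = 4  holds
#5 H - A = 16 - 9 = 7  holds
#6 A - H = 9 - 16 = -7  holds
#7 B + H = 11 + 16 = 27  holds

No — constraint 3 is not satisfied.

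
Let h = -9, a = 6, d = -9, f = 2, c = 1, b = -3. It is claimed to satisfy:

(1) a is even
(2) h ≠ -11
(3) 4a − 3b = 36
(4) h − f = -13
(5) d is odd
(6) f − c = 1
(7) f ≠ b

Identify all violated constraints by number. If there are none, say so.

(1) a = 6 is even  yes
(2) h = -9, and -9 ≠ -11  yes
(3) 4a − 3b = 4(6) − 3(-3) = 33, not 36  no
(4) h − f = -9 − 2 = -11, not -13  no
(5) d = -9 is odd  yes
(6) f − c = 2 − 1 = 1  yes
(7) f = 2, b = -3; distinct  yes

The assignment fails constraints 3 and 4.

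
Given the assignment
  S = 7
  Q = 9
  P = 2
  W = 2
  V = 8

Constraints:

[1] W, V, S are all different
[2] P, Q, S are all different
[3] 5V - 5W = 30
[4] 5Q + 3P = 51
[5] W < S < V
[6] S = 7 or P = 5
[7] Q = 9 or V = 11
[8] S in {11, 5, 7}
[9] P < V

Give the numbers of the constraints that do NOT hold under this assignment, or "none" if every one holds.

None — every constraint holds.

[1] values 2, 8, 7 are pairwise distinct — holds.
[2] values 2, 9, 7 are pairwise distinct — holds.
[3] 5V - 5W = 5(8) - 5(2) = 30 — holds.
[4] 5Q + 3P = 5(9) + 3(2) = 51 — holds.
[5] values 2 < 7 < 8 — holds.
[6] S = 7 = 7 (first disjunct) — holds.
[7] Q = 9 = 9 (first disjunct) — holds.
[8] S = 7 is in {11, 5, 7} — holds.
[9] P = 2, V = 8; 2 < 8 — holds.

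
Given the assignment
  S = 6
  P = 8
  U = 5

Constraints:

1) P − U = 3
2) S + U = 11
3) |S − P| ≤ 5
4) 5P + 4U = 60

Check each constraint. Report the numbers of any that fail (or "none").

1) P − U = 8 − 5 = 3  ✓
2) S + U = 6 + 5 = 11  ✓
3) |6 − 8| = 2; 2 ≤ 5  ✓
4) 5P + 4U = 5(8) + 4(5) = 60  ✓

All constraints are satisfied.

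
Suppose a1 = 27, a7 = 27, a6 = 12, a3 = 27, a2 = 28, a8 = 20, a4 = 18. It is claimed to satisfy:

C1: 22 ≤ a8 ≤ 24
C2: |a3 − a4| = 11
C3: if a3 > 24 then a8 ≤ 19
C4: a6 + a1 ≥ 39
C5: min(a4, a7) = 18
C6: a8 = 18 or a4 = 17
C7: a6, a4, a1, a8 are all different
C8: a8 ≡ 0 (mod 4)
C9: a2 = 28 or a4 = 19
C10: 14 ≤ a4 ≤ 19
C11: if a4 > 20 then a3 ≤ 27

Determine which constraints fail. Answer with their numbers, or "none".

The assignment fails constraints 1, 2, 3, and 6.

C1: a8 = 20 is outside [22, 24]  no
C2: |27 − 18| = 9, not 11  no
C3: a3 = 27 > 24, so we need a8 ≤ 19; but a8 = 20 > 19  no
C4: a6 + a1 = 12 + 27 = 39; 39 ≥ 39  yes
C5: min(18, 27) = 18  yes
C6: a8 = 20 ≠ 18 and a4 = 18 ≠ 17; both disjuncts false  no
C7: values 12, 18, 27, 20 are pairwise distinct  yes
C8: 20 mod 4 = 0  yes
C9: a2 = 28 = 28 (first disjunct)  yes
C10: a4 = 18 lies in [14, 19]  yes
C11: a4 = 18, not > 20; antecedent false, conditional vacuously true  yes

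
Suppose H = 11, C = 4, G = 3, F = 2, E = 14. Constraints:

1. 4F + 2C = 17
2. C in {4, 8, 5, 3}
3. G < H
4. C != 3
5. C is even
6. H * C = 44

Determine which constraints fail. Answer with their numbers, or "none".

1. 4F + 2C = 4(2) + 2(4) = 16, not 17  ✗
2. C = 4 is in {4, 8, 5, 3}  ✓
3. G = 3, H = 11; 3 < 11  ✓
4. C = 4, and 4 ≠ 3  ✓
5. C = 4 is even  ✓
6. H * C = 11 * 4 = 44  ✓

Constraint 1 is violated.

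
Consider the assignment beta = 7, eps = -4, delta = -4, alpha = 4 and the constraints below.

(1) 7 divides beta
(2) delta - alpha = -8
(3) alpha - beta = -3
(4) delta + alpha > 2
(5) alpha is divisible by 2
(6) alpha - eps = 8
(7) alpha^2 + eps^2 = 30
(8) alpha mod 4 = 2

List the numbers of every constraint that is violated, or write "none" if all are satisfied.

(1) 7 / 7 = 1, so 7 divides 7 — holds.
(2) delta - alpha = -4 - 4 = -8 — holds.
(3) alpha - beta = 4 - 7 = -3 — holds.
(4) delta + alpha = -4 + 4 = 0; 0 ≤ 2, bound 2 not met — does not hold.
(5) 4 / 2 = 2, so 2 divides 4 — holds.
(6) alpha - eps = 4 - (-4) = 8 — holds.
(7) alpha^2 + eps^2 = 4^2 + (-4)^2 = 16 + 16 = 32, not 30 — does not hold.
(8) 4 mod 4 = 0, not 2 — does not hold.

The assignment fails constraints 4, 7, 8.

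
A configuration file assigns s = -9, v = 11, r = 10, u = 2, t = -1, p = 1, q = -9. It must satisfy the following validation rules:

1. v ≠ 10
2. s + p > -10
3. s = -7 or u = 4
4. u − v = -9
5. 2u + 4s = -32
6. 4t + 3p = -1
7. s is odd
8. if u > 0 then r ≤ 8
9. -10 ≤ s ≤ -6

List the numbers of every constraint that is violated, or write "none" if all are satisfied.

No — constraints 3, 8 are not satisfied.

1. v = 11, and 11 ≠ 10 — holds.
2. s + p = -9 + 1 = -8; -8 > -10 — holds.
3. s = -9 ≠ -7 and u = 2 ≠ 4; both disjuncts false — fails.
4. u − v = 2 − 11 = -9 — holds.
5. 2u + 4s = 2(2) + 4(-9) = -32 — holds.
6. 4t + 3p = 4(-1) + 3(1) = -1 — holds.
7. s = -9 is odd — holds.
8. u = 2 > 0, so we need r ≤ 8; but r = 10 > 8 — fails.
9. s = -9 lies in [-10, -6] — holds.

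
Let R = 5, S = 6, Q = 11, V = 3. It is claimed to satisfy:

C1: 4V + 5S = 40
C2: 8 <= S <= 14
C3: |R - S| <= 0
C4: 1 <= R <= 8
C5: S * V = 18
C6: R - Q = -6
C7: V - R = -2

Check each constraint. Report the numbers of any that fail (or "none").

No — constraints 1, 2, and 3 are not satisfied.

C1: 4V + 5S = 4(3) + 5(6) = 42, not 40 — fails.
C2: S = 6 is outside [8, 14] — fails.
C3: |5 - 6| = 1; 1 > 0, exceeds bound 0 — fails.
C4: R = 5 lies in [1, 8] — holds.
C5: S * V = 6 * 3 = 18 — holds.
C6: R - Q = 5 - 11 = -6 — holds.
C7: V - R = 3 - 5 = -2 — holds.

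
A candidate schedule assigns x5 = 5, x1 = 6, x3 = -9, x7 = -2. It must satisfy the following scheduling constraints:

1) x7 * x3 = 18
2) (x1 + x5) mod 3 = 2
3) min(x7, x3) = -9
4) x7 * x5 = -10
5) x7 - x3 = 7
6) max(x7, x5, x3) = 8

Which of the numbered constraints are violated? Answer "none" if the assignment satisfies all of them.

Constraint 6 is violated.

1) x7 * x3 = -2 * (-9) = 18 — holds.
2) x1 + x5 = 11; 11 mod 3 = 2 — holds.
3) min(-2, -9) = -9 — holds.
4) x7 * x5 = -2 * 5 = -10 — holds.
5) x7 - x3 = -2 - (-9) = 7 — holds.
6) max(-2, 5, -9) = 5, not 8 — does not hold.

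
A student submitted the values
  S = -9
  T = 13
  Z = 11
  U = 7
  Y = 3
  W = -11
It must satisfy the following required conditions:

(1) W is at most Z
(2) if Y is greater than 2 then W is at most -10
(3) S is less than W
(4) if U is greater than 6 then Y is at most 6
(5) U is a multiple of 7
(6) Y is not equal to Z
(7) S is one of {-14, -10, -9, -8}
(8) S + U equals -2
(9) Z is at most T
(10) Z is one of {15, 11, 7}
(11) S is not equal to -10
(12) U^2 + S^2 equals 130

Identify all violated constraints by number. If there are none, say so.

(1) W = -11, Z = 11; -11 ≤ 11 — OK.
(2) Y = 3 > 2, so we need W ≤ -10; W = -11 ≤ -10 — OK.
(3) S = -9, W = -11; -9 ≥ -11 (want <) — violated.
(4) U = 7 > 6, so we need Y ≤ 6; Y = 3 ≤ 6 — OK.
(5) 7 / 7 = 1, so 7 divides 7 — OK.
(6) Y = 3, Z = 11; distinct — OK.
(7) S = -9 is in {-14, -10, -9, -8} — OK.
(8) S + U = -9 + 7 = -2 — OK.
(9) Z = 11, T = 13; 11 ≤ 13 — OK.
(10) Z = 11 is in {15, 11, 7} — OK.
(11) S = -9, and -9 ≠ -10 — OK.
(12) U^2 + S^2 = 7^2 + (-9)^2 = 49 + 81 = 130 — OK.

The assignment fails constraint 3.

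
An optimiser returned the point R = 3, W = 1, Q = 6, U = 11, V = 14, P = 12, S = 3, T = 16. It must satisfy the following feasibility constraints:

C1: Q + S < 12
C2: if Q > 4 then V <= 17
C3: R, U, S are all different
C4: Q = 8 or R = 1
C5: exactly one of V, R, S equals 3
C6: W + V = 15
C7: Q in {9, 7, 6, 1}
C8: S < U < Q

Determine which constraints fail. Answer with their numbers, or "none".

Constraints 3, 4, 5, 8 are violated.

C1: Q + S = 6 + 3 = 9; 9 < 12  holds
C2: Q = 6 > 4, so we need V ≤ 17; V = 14 ≤ 17  holds
C3: R = S = 3, not all different  fails
C4: Q = 6 ≠ 8 and R = 3 ≠ 1; both disjuncts false  fails
C5: V=14, R=3, S=3; 2 of them equal 3, not exactly one  fails
C6: W + V = 1 + 14 = 15  holds
C7: Q = 6 is in {9, 7, 6, 1}  holds
C8: values 3, 11, 6; U = 11 is not < Q = 6  fails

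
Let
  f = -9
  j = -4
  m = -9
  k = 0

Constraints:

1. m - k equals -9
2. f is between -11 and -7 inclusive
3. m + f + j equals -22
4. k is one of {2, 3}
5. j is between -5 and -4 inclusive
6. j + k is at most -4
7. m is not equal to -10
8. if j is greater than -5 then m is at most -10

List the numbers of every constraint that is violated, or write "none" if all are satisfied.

1. m - k = -9 - 0 = -9  holds
2. f = -9 lies in [-11, -7]  holds
3. m + f + j = -9 + (-9) + (-4) = -22  holds
4. k = 0 is not in {2, 3}  fails
5. j = -4 lies in [-5, -4]  holds
6. j + k = -4 + 0 = -4; -4 ≤ -4  holds
7. m = -9, and -9 ≠ -10  holds
8. j = -4 > -5, so we need m ≤ -10; but m = -9 > -10  fails

No — constraints 4 and 8 are not satisfied.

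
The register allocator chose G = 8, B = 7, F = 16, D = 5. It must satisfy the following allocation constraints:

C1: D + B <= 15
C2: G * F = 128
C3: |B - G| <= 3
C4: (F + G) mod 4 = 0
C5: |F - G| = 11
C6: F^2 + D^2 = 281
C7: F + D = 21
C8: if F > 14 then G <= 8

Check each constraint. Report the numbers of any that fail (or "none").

Violated: 5.

C1: D + B = 5 + 7 = 12; 12 ≤ 15  ✔
C2: G * F = 8 * 16 = 128  ✔
C3: |7 - 8| = 1; 1 ≤ 3  ✔
C4: F + G = 24; 24 mod 4 = 0  ✔
C5: |16 - 8| = 8, not 11  ✘
C6: F^2 + D^2 = 16^2 + 5^2 = 256 + 25 = 281  ✔
C7: F + D = 16 + 5 = 21  ✔
C8: F = 16 > 14, so we need G ≤ 8; G = 8 ≤ 8  ✔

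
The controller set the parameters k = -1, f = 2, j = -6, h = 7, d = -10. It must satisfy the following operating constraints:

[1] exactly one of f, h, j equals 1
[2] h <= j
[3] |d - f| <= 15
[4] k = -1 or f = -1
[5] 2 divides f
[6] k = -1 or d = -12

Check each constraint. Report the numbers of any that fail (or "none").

No — constraints 1, 2 are not satisfied.

[1] f=2, h=7, j=-6; 0 of them equal 1, not exactly one — violated.
[2] h = 7, j = -6; 7 > -6 (want ≤) — violated.
[3] |-10 - 2| = 12; 12 ≤ 15 — satisfied.
[4] k = -1 = -1 (first disjunct) — satisfied.
[5] 2 / 2 = 1, so 2 divides 2 — satisfied.
[6] k = -1 = -1 (first disjunct) — satisfied.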